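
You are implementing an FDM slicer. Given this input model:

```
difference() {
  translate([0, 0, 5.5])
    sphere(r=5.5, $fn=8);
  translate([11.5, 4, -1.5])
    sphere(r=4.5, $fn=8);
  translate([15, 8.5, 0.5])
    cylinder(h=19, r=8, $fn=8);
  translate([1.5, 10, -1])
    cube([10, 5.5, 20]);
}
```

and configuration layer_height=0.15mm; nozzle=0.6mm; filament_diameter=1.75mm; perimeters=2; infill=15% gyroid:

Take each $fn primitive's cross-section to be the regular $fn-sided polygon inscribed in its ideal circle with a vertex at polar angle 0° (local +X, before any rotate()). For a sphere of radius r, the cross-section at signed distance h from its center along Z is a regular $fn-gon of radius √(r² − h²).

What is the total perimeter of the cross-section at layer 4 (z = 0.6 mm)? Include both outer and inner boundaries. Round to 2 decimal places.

15.30 mm

At z = 0.6 mm: the r=5.5 sphere slices to a regular 8-gon of circumradius 2.498 (√(r²−h²) with h=4.9 from center) (perimeter = 2·8·2.498·sin(180°/8) = 15.30 mm); the r=4.5 sphere at (11.5, 4) contributes a regular 8-gon of circumradius √(4.5²−2.1²) = 3.980 (perimeter = 2·8·3.980·sin(180°/8) = 24.37 mm); the r=8 cylinder at (15, 8.5) gives a regular 8-gon of circumradius 8 (constant along its height) (perimeter = 2·8·8.000·sin(180°/8) = 48.98 mm); the cube at (1.5, 10) (footprint 10×5.5) is included at this height (perimeter 31.00 mm); Taking the first minus the rest: starting from the r=5.5 sphere, the r=4.5 sphere at (11.5, 4) misses the remaining region (no effect); the r=8 cylinder at (15, 8.5) misses the remaining region (no effect); the 10×5.5 cube at (1.5, 10) misses the remaining region (no effect) — boundary = 15.30 mm. Overall, the cross-section is a single solid region. Total boundary length (outer) = 15.30 mm.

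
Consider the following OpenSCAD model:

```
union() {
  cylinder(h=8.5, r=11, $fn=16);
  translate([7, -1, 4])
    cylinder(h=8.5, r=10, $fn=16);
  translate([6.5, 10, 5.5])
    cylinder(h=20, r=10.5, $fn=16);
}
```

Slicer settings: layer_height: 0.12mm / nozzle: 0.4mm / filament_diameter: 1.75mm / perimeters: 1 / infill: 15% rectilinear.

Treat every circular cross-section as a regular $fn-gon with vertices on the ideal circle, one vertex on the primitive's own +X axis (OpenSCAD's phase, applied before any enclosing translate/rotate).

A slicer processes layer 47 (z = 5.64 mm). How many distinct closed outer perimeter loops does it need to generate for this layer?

At z = 5.64 mm: the cylinder: section is a regular 16-gon, circumradius r=11; the r=10 cylinder at (7, -1) contributes a regular 16-gon of circumradius 10; the r=10.5 cylinder at (6.5, 10) contributes a regular 16-gon of circumradius 10.5; Combining (union): the regions partially overlap (shared area 338.62 mm²), so overlapping operands fuse into one piece — 1 connected region. The result has 1 disconnected region.

1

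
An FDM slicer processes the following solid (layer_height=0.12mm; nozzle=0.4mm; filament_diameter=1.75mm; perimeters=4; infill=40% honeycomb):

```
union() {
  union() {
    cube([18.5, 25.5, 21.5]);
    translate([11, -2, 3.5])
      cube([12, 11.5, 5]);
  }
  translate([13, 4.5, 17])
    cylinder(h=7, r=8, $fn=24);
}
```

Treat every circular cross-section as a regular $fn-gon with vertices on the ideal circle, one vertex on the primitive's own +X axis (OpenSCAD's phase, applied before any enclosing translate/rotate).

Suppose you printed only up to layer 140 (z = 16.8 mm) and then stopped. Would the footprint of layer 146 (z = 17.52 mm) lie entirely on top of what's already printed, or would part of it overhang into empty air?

Compare the two slices. At z = 16.8: the cube is present — its section is the full 18.5×25.5 rectangle (area 471.75 mm²); the cube at (11, -2) is absent (z outside [3.5, 8.5]); Taking the union: only the 18.5×25.5 cube is present, so the union is just that shape — area = 471.75 mm²; the cylinder at (13, 4.5) does not reach this height (z outside [17, 24]); Combining (union): only the result so far is present, so the union is just that shape — area = 471.75 mm². At z = 17.52: the 18.5×25.5 cube contributes its full rectangle (area 471.75 mm²); the cube at (11, -2) is not intersected at this z (z outside [3.5, 8.5]); Combining (union): only the 18.5×25.5 cube is present, so the union is just that shape — area = 471.75 mm²; the cylinder at (13, 4.5): section is a regular 24-gon, circumradius r=8 (area = (24/2)·8.000²·sin(360°/24) = 198.77 mm²); Taking the union: the regions partially overlap — summed areas 670.52 mm² minus the doubly-counted overlap 148.18 mm² gives 522.34 mm² — area = 522.34 mm². Checking containment: at z = 17.52 the cross-section extends beyond the z = 16.8 cross-section by about 50.59 mm².

part overhangs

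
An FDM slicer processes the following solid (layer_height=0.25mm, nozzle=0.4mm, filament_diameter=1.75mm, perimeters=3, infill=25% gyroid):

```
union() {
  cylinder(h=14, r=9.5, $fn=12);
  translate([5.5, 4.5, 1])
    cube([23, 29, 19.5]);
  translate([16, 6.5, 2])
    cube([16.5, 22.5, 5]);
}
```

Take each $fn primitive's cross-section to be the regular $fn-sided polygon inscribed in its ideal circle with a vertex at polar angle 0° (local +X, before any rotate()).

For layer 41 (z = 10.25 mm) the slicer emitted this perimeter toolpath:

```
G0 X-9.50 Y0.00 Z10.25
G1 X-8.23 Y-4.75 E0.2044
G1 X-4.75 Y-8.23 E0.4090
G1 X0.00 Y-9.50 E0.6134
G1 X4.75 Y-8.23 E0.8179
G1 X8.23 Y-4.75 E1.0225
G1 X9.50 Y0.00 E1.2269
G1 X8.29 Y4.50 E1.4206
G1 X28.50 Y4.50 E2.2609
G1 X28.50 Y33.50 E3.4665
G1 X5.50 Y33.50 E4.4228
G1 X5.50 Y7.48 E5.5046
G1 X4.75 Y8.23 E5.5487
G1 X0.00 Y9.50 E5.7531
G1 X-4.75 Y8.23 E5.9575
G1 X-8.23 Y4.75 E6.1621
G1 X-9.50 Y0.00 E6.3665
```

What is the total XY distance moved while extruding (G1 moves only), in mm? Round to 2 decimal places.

Sum the Euclidean lengths of each G1 segment: total = 153.13 mm.

153.13 mm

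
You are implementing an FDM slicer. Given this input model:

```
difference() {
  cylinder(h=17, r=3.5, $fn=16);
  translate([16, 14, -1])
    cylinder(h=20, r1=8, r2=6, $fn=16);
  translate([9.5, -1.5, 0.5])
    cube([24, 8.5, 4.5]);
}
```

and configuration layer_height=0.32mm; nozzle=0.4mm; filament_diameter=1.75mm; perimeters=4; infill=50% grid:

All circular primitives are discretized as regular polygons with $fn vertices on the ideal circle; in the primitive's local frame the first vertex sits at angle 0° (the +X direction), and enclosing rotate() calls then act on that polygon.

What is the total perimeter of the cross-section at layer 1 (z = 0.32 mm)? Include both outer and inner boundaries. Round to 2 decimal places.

At z = 0.32 mm: the cylinder: section is a regular 16-gon, circumradius r=3.5 (perimeter = 2·16·3.500·sin(180°/16) = 21.85 mm); the cone at (16, 14) contributes a regular 16-gon of circumradius 7.868 (interpolated between r1=8 and r2=6 at t=0.066) (perimeter = 2·16·7.868·sin(180°/16) = 49.12 mm); the cube at (9.5, -1.5) is absent (z outside [0.5, 5]); Subtracting the remaining from the first: starting from the r=3.5 cylinder, the cone at (16, 14) misses the remaining region (no effect) — boundary = 21.85 mm. Overall, the cross-section is a single solid region. Total boundary length (outer) = 21.85 mm.

21.85 mm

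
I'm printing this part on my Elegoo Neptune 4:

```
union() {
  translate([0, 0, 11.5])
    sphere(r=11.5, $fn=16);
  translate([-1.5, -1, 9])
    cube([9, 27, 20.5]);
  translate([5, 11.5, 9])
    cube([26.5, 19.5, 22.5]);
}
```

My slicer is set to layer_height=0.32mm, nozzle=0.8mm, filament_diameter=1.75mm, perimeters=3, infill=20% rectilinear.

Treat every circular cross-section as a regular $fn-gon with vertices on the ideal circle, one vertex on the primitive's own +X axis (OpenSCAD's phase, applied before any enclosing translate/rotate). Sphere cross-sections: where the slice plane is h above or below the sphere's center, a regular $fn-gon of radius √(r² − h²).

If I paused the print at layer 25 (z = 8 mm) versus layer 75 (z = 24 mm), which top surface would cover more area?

layer 75 (z = 24 mm)

Layer 25 (z = 8): the r=11.5 sphere slices to a regular 16-gon of circumradius 10.954 (√(r²−h²) with h=3.5 from center) (area = (16/2)·10.954²·sin(360°/16) = 367.38 mm²); the cube at (-1.5, -1) is not intersected at this z (z outside [9, 29.5]); the cube at (5, 11.5) does not reach this height (z outside [9, 31.5]); Combining (union): only the r=11.5 sphere is present, so the union is just that shape — area = 367.38 mm². So its area = 367.38 mm². Layer 75 (z = 24): the sphere is absent (|z−center|=12.500 > r=11.5); the cube at (-1.5, -1) is present — its section is the full 9×27 rectangle (area 243.00 mm²); the cube at (5, 11.5) (footprint 26.5×19.5) is included at this height (area 516.75 mm²); Taking the union: the regions partially overlap — summed areas 759.75 mm² minus the doubly-counted overlap 36.25 mm² gives 723.50 mm² — area = 723.50 mm². So its area = 723.50 mm². Layer 75 is larger (723.50 vs 367.38 mm²).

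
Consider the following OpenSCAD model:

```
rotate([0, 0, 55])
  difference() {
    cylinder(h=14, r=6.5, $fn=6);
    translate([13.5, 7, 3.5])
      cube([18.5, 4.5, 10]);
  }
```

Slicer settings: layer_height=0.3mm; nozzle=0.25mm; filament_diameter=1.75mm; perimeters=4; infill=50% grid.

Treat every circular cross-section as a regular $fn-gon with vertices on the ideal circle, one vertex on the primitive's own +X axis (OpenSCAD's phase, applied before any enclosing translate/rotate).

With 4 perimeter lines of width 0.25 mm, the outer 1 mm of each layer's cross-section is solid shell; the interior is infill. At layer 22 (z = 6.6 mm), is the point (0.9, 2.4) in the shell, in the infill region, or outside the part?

At z = 6.6 mm: the cylinder: section is a regular 6-gon, circumradius r=6.5; the 18.5×4.5 cube at (13.5, 7) contributes its full rectangle; Subtracting the remaining from the first: starting from the r=6.5 cylinder, the 18.5×4.5 cube at (13.5, 7) misses the remaining region (no effect) — 1 connected region; (rotated 55° about Z; rotation is an isometry so areas/perimeters/island counts are preserved). Overall, the cross-section is a single solid region. Undo the 55° rotation: the query point maps to (2.482, 0.639) in the un-rotated model frame. The nearest boundary edge runs (3.25, 5.63)→(6.50, 0.00); distance from the point to it = 3.16 mm. The point is inside the cross-section and 3.16 mm from the nearest boundary — more than the 1 mm shell width (4 × 0.25), so it's in the infill interior.

infill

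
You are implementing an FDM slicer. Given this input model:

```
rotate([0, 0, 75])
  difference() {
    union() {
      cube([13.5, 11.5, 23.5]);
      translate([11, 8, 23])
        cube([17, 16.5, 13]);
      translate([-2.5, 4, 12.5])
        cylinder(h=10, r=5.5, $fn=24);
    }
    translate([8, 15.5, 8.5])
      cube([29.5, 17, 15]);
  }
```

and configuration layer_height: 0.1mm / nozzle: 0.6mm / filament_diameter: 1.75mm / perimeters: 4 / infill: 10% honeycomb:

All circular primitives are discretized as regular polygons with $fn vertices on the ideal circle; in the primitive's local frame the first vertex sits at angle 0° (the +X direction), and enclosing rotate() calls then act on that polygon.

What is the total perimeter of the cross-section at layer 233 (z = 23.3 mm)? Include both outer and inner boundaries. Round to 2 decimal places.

At z = 23.3 mm: the 13.5×11.5 cube contributes its full rectangle (perimeter 50.00 mm); the cube at (11, 8) is present — its section is the full 17×16.5 rectangle (perimeter 67.00 mm); the cylinder at (-2.5, 4) does not reach this height (z outside [12.5, 22.5]); Merging all regions: the regions partially overlap (shared area 8.75 mm²), so the edge portions inside another operand are dropped and the merged outline is re-measured after clipping — boundary = 105.00 mm; the 29.5×17 cube at (8, 15.5) contributes its full rectangle (perimeter 93.00 mm); After the difference (first − rest): starting from the result so far, the 29.5×17 cube at (8, 15.5) partially overlaps it — only the 153.00 mm² overlap (of its 501.50 mm²) is removed, clipping the outline — boundary = 87.00 mm; (whole slice rotated 75° about Z — lengths, areas and connectivity unchanged). Overall, the cross-section is a single solid region. Total boundary length (outer) = 87.00 mm.

87.00 mm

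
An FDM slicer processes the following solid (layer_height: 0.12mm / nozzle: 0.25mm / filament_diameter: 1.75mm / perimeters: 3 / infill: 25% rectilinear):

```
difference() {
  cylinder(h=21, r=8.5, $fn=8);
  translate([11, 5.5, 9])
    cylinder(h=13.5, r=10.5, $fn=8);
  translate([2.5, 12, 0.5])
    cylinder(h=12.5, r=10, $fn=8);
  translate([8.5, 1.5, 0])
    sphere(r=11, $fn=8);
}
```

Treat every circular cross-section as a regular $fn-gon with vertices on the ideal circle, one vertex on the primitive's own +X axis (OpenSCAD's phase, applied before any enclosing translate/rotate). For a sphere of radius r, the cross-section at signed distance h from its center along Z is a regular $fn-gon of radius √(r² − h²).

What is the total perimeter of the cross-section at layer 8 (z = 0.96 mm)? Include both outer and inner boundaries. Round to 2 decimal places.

41.88 mm

At z = 0.96 mm: the r=8.5 cylinder gives a regular 8-gon of circumradius 8.5 (constant along its height) (perimeter = 2·8·8.500·sin(180°/8) = 52.04 mm); the cylinder at (11, 5.5) is absent (z outside [9, 22.5]); the r=10 cylinder at (2.5, 12) gives a regular 8-gon of circumradius 10 (constant along its height) (perimeter = 2·8·10.000·sin(180°/8) = 61.23 mm); the r=11 sphere at (8.5, 1.5) contributes a regular 8-gon of circumradius √(11²−0.96²) = 10.958 (perimeter = 2·8·10.958·sin(180°/8) = 67.10 mm); Subtracting the remaining from the first: starting from the r=8.5 cylinder, the r=10 cylinder at (2.5, 12) partially overlaps it — only the 45.72 mm² overlap (of its 282.84 mm²) is removed, clipping the outline; the r=11 sphere at (8.5, 1.5) partially overlaps it — only the 79.92 mm² overlap (of its 339.63 mm²) is removed, clipping the outline — boundary = 41.88 mm. Overall, the cross-section is a single solid region. Total boundary length (outer) = 41.88 mm.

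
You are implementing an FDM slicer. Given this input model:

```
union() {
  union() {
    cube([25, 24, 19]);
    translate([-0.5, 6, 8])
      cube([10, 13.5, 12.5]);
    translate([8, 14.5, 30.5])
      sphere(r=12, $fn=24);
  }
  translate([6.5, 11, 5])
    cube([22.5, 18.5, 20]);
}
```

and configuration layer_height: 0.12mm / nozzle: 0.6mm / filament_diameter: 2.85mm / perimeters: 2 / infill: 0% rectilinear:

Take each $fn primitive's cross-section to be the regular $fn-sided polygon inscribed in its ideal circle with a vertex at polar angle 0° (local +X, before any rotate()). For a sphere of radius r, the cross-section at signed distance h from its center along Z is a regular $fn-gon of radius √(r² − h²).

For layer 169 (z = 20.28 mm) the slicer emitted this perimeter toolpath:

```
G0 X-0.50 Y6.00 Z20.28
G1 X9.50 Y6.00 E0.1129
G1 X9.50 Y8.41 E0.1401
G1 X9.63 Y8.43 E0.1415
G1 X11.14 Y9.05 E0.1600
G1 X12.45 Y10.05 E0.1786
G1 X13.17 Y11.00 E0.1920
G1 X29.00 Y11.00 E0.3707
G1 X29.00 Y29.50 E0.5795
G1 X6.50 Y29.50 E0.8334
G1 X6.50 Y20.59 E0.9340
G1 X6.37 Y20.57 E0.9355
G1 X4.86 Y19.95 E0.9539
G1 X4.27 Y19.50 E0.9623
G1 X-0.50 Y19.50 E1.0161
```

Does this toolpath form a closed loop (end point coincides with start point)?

Start point (G0): (-0.50, 6.00). End point (last G1): the path does not return to the start — open.

no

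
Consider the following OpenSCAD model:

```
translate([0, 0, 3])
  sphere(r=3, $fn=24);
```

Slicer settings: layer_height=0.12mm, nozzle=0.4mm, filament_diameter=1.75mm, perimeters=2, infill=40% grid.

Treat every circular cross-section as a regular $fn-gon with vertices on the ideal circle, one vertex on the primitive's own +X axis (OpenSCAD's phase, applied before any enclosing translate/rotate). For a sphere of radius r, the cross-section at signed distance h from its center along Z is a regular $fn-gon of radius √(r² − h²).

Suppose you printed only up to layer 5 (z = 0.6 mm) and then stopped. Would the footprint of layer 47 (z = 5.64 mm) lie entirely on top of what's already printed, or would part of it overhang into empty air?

entirely on top

Compare the two slices. At z = 0.6: the r=3 sphere slices to a regular 24-gon of circumradius 1.800 (√(r²−h²) with h=2.4 from center) (area = (24/2)·1.800²·sin(360°/24) = 10.06 mm²). At z = 5.64: the r=3 sphere contributes a regular 24-gon of circumradius √(3²−2.64²) = 1.425 (area = (24/2)·1.425²·sin(360°/24) = 6.31 mm²). Checking containment: the cross-section at z = 5.64 is a subset of the cross-section at z = 0.6.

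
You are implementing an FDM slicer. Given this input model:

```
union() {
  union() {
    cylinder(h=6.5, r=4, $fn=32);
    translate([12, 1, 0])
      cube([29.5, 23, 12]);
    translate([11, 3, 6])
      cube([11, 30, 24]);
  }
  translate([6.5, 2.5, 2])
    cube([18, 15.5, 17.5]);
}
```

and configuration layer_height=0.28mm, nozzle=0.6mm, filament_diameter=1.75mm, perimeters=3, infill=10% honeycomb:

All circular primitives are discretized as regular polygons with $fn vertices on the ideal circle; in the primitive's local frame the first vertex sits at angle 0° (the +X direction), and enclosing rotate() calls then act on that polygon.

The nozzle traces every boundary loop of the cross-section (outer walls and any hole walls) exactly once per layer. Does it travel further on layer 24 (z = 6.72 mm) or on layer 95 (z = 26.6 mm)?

layer 24 (z = 6.72 mm)

Layer 24 (z = 6.72): the cylinder is absent (z outside [0, 6.5]); the cube at (12, 1) (footprint 29.5×23) is included at this height (perimeter 105.00 mm); the cube at (11, 3) (footprint 11×30) is included at this height (perimeter 82.00 mm); Taking the union: the regions partially overlap (shared area 210.00 mm²), so the edge portions inside another operand are dropped and the merged outline is re-measured after clipping — boundary = 125.00 mm; the cube at (6.5, 2.5) (footprint 18×15.5) is included at this height (perimeter 67.00 mm); Taking the union: the regions partially overlap (shared area 208.75 mm²), so the edge portions inside another operand are dropped and the merged outline is re-measured after clipping — boundary = 134.00 mm. So its perimeter = 134.00 mm. Layer 95 (z = 26.6): the cylinder does not reach this height (z outside [0, 6.5]); the cube at (12, 1) is absent (z outside [0, 12]); the 11×30 cube at (11, 3) contributes its full rectangle (perimeter 82.00 mm); Merging all regions: only the 11×30 cube at (11, 3) is present, so the union is just that shape — boundary = 82.00 mm; the cube at (6.5, 2.5) is absent (z outside [2, 19.5]); Taking the union: only the result so far is present, so the union is just that shape — boundary = 82.00 mm. So its perimeter = 82.00 mm. Layer 24 is larger (134.00 vs 82.00 mm).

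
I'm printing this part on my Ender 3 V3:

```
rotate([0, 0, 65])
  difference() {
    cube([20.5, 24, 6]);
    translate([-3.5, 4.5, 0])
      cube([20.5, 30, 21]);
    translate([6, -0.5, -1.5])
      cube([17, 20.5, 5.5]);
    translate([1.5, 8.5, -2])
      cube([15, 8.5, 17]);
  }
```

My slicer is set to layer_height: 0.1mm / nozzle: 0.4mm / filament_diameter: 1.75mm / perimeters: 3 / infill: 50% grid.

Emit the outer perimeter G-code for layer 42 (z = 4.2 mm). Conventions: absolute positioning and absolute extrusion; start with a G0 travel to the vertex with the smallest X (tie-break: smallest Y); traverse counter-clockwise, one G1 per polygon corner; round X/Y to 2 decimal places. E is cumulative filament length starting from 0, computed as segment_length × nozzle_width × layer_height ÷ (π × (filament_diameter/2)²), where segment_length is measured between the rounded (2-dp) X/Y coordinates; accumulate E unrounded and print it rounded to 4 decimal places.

G0 X-14.57 Y25.55 Z4.20
G1 X3.11 Y17.31 E0.3244
G1 X-4.08 Y1.90 E0.6072
G1 X0.00 Y0.00 E0.6820
G1 X8.66 Y18.58 E1.0229
G1 X-13.09 Y28.72 E1.4220
G1 X-14.57 Y25.55 E1.4802

At z = 4.2 mm: the cube is present — its section is the full 20.5×24 rectangle; the cube at (-3.5, 4.5) is present — its section is the full 20.5×30 rectangle; the cube at (6, -0.5) does not reach this height (z outside [-1.5, 4]); the cube at (1.5, 8.5) is present — its section is the full 15×8.5 rectangle; After the difference (first − rest): starting from the 20.5×24 cube, the 20.5×30 cube at (-3.5, 4.5) partially overlaps it — only the 331.50 mm² overlap (of its 615.00 mm²) is removed, clipping the outline; the 15×8.5 cube at (1.5, 8.5) misses the remaining region (no effect) — 1 connected region; (whole slice rotated 65° about Z — lengths, areas and connectivity unchanged). The outline is a single polygon with 6 vertices. Extrusion per mm of travel: 0.4 × 0.1 / (π × 0.875²) = 0.016630. Accumulating E over each segment gives final E = 1.4802.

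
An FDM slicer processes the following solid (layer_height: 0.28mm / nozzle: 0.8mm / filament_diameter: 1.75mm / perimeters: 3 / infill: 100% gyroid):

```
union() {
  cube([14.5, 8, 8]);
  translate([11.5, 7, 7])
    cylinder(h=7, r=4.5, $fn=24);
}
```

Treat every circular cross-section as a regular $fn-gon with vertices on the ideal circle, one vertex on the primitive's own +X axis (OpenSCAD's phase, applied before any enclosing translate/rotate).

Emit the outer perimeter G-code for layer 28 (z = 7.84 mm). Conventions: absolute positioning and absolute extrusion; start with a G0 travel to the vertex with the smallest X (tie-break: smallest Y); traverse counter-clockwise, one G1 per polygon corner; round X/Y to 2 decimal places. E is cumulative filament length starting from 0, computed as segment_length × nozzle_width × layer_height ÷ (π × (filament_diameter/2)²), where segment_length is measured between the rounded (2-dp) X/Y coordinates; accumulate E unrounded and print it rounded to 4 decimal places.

At z = 7.84 mm: the cube (footprint 14.5×8) is included at this height; the r=4.5 cylinder at (11.5, 7) contributes a regular 24-gon of circumradius 4.5; Merging all regions: the regions partially overlap (shared area 35.49 mm²), so overlapping operands fuse into one piece — 1 connected region. The outline is a single polygon with 20 vertices. Extrusion per mm of travel: 0.8 × 0.28 / (π × 0.875²) = 0.093128. Accumulating E over each segment gives final E = 4.6708.

G0 X0.00 Y0.00 Z7.84
G1 X14.50 Y0.00 E1.3504
G1 X14.50 Y3.68 E1.6931
G1 X14.68 Y3.82 E1.7143
G1 X15.40 Y4.75 E1.8238
G1 X15.85 Y5.84 E1.9337
G1 X16.00 Y7.00 E2.0426
G1 X15.85 Y8.16 E2.1515
G1 X15.40 Y9.25 E2.2613
G1 X14.68 Y10.18 E2.3709
G1 X13.75 Y10.90 E2.4804
G1 X12.66 Y11.35 E2.5902
G1 X11.50 Y11.50 E2.6992
G1 X10.34 Y11.35 E2.8081
G1 X9.25 Y10.90 E2.9179
G1 X8.32 Y10.18 E3.0274
G1 X7.60 Y9.25 E3.1370
G1 X7.15 Y8.16 E3.2468
G1 X7.13 Y8.00 E3.2618
G1 X0.00 Y8.00 E3.9258
G1 X0.00 Y0.00 E4.6708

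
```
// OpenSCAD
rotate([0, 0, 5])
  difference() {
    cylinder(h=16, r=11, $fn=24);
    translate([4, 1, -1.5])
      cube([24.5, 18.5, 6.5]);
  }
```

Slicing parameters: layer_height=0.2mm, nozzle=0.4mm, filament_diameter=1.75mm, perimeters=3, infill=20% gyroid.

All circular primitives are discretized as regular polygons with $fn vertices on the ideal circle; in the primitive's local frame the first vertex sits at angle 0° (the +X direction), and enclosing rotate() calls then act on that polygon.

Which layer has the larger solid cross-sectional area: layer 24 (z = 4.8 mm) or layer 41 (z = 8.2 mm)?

layer 41 (z = 8.2 mm)

Layer 24 (z = 4.8): the r=11 cylinder gives a regular 24-gon of circumradius 11 (constant along its height) (area = (24/2)·11.000²·sin(360°/24) = 375.81 mm²); the cube at (4, 1) is present — its section is the full 24.5×18.5 rectangle (area 453.25 mm²); Taking the first minus the rest: starting from the r=11 cylinder (375.81 mm²), the 24.5×18.5 cube at (4, 1) partially overlaps it — only the 44.26 mm² overlap (of its 453.25 mm²) is removed, clipping the outline — area = 331.55 mm²; (rotated 5° about Z; rotation is an isometry so areas/perimeters/island counts are preserved). So its area = 331.55 mm². Layer 41 (z = 8.2): the r=11 cylinder gives a regular 24-gon of circumradius 11 (constant along its height) (area = (24/2)·11.000²·sin(360°/24) = 375.81 mm²); the cube at (4, 1) does not reach this height (z outside [-1.5, 5]); After the difference (first − rest): none of the subtracted shapes is present at this height, so the r=11 cylinder is unchanged — area = 375.81 mm²; (whole slice rotated 5° about Z — lengths, areas and connectivity unchanged). So its area = 375.81 mm². Layer 41 is larger (375.81 vs 331.55 mm²).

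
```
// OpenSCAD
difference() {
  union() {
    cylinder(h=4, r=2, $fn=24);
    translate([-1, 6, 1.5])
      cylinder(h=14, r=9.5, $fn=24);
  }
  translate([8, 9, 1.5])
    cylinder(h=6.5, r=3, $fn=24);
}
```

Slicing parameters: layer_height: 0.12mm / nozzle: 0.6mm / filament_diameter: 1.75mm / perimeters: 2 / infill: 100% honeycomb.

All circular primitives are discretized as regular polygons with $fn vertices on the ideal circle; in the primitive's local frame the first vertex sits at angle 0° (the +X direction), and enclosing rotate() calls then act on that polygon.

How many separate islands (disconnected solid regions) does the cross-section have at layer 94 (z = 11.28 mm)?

1

At z = 11.28 mm: the cylinder is absent (z outside [0, 4]); the r=9.5 cylinder at (-1, 6) contributes a regular 24-gon of circumradius 9.5; Merging all regions: only the r=9.5 cylinder at (-1, 6) is present, so the union is just that shape — 1 connected region; the cylinder at (8, 9) is not intersected at this z (z outside [1.5, 8]); Subtracting the remaining from the first: none of the subtracted shapes is present at this height, so the result so far is unchanged — 1 connected region. Overall, the cross-section is a single solid region. Island count = 1.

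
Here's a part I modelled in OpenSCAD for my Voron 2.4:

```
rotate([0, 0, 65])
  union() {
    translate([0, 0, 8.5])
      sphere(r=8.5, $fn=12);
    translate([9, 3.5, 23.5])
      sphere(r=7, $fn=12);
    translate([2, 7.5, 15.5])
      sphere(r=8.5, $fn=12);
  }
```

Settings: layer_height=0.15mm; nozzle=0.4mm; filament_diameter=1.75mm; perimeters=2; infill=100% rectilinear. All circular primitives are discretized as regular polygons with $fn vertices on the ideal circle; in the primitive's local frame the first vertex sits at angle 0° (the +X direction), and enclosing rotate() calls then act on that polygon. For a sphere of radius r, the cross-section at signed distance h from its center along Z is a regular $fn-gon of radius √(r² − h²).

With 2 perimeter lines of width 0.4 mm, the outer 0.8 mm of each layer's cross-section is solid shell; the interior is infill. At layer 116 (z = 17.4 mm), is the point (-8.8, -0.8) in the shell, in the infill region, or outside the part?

At z = 17.4 mm: the sphere does not reach this height (|z−center|=8.900 > r=8.5); the sphere at (9, 3.5): section is a regular 12-gon, circumradius = √(r²−h²) = √(7²−6.1²) = 3.434; the sphere at (2, 7.5): section is a regular 12-gon, circumradius = √(r²−h²) = √(8.5²−1.9²) = 8.285; Taking the union: the regions partially overlap (shared area 16.18 mm²), so overlapping operands fuse into one piece — 1 connected region; (whole slice rotated 65° about Z — lengths, areas and connectivity unchanged). Overall, the cross-section is a single solid region. Undo the 65° rotation: the query point maps to (-4.444, 7.637) in the un-rotated model frame. The nearest boundary edge runs (-6.28, 7.50)→(-5.17, 11.64); distance from the point to it = 1.74 mm. The point is inside the cross-section and 1.74 mm from the nearest boundary — more than the 0.8 mm shell width (2 × 0.4), so it's in the infill interior.

infill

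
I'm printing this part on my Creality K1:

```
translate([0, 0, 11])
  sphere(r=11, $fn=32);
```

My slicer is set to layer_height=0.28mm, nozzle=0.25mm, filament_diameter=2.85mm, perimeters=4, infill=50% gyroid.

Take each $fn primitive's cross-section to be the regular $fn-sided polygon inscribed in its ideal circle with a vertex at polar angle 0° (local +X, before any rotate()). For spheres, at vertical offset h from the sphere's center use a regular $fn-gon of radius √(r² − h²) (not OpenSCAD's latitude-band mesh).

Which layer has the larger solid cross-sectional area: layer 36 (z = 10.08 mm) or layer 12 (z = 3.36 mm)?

Layer 36 (z = 10.08): the sphere: section is a regular 32-gon, circumradius = √(r²−h²) = √(11²−0.92²) = 10.961 (area = (32/2)·10.961²·sin(360°/32) = 375.05 mm²). So its area = 375.05 mm². Layer 12 (z = 3.36): the sphere: section is a regular 32-gon, circumradius = √(r²−h²) = √(11²−7.64²) = 7.914 (area = (32/2)·7.914²·sin(360°/32) = 195.50 mm²). So its area = 195.50 mm². Layer 36 is larger (375.05 vs 195.50 mm²).

layer 36 (z = 10.08 mm)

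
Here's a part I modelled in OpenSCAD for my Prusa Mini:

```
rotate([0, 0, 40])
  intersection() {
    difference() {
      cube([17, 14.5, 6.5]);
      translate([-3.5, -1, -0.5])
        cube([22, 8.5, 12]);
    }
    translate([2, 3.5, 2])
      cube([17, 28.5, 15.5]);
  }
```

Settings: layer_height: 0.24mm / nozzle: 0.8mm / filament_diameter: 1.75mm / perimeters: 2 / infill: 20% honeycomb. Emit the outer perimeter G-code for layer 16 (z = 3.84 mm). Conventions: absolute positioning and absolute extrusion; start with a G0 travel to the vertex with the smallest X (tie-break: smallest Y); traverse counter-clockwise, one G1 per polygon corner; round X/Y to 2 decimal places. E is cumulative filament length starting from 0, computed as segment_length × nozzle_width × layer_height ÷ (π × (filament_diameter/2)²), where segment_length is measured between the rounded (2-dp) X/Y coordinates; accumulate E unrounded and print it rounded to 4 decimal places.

G0 X-7.79 Y12.39 Z3.84
G1 X-3.29 Y7.03 E0.5587
G1 X8.20 Y16.67 E1.7559
G1 X3.70 Y22.04 E2.3152
G1 X-7.79 Y12.39 E3.5129

At z = 3.84 mm: the cube (footprint 17×14.5) is included at this height; the cube at (-3.5, -1) is present — its section is the full 22×8.5 rectangle; After the difference (first − rest): starting from the 17×14.5 cube, the 22×8.5 cube at (-3.5, -1) partially overlaps it — only the 127.50 mm² overlap (of its 187.00 mm²) is removed, clipping the outline — 1 connected region; the cube at (2, 3.5) is present — its section is the full 17×28.5 rectangle; After intersecting: the 17×28.5 cube at (2, 3.5) partially overlaps the result so far; clipping to the common part keeps 105.00 mm² — 1 connected region; (whole slice rotated 40° about Z — lengths, areas and connectivity unchanged). The outline is a single polygon with 4 vertices. Extrusion per mm of travel: 0.8 × 0.24 / (π × 0.875²) = 0.079824. Accumulating E over each segment gives final E = 3.5129.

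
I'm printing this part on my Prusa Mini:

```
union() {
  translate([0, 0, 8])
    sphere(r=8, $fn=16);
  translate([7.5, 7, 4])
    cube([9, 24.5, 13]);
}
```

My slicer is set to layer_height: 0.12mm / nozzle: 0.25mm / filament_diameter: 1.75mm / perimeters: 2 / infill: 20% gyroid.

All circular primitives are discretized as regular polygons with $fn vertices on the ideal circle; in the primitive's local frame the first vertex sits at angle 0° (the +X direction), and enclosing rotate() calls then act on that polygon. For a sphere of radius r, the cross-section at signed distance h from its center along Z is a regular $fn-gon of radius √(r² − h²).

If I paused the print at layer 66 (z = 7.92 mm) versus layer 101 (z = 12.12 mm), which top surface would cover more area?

layer 66 (z = 7.92 mm)

Layer 66 (z = 7.92): the sphere: section is a regular 16-gon, circumradius = √(r²−h²) = √(8²−0.08²) = 8.000 (area = (16/2)·8.000²·sin(360°/16) = 195.91 mm²); the cube at (7.5, 7) (footprint 9×24.5) is included at this height (area 220.50 mm²); Combining (union): the 2 present regions are separate (no shared area or edge), so areas and boundary lengths simply add and each stays a separate island — area = 416.41 mm². So its area = 416.41 mm². Layer 101 (z = 12.12): the r=8 sphere slices to a regular 16-gon of circumradius 6.858 (√(r²−h²) with h=4.12 from center) (area = (16/2)·6.858²·sin(360°/16) = 143.97 mm²); the cube at (7.5, 7) is present — its section is the full 9×24.5 rectangle (area 220.50 mm²); Merging all regions: the 2 present regions are separate (no shared area or edge), so areas and boundary lengths simply add and each stays a separate island — area = 364.47 mm². So its area = 364.47 mm². Layer 66 is larger (416.41 vs 364.47 mm²).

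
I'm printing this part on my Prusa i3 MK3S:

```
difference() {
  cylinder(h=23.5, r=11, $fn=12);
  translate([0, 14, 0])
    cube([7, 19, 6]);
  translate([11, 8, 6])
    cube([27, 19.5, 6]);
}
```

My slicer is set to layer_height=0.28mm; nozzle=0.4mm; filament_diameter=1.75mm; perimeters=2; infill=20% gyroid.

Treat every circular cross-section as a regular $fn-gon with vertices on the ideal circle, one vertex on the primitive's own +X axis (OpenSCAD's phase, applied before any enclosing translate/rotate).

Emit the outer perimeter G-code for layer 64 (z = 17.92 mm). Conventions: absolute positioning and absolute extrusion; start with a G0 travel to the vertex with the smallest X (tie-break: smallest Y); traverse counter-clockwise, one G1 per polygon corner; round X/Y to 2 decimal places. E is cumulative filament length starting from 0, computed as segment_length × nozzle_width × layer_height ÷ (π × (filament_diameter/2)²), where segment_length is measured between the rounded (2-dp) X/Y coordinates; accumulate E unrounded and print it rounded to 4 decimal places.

G0 X-11.00 Y0.00 Z17.92
G1 X-9.53 Y-5.50 E0.2651
G1 X-5.50 Y-9.53 E0.5305
G1 X0.00 Y-11.00 E0.7956
G1 X5.50 Y-9.53 E1.0607
G1 X9.53 Y-5.50 E1.3260
G1 X11.00 Y0.00 E1.5911
G1 X9.53 Y5.50 E1.8562
G1 X5.50 Y9.53 E2.1216
G1 X0.00 Y11.00 E2.3867
G1 X-5.50 Y9.53 E2.6518
G1 X-9.53 Y5.50 E2.9172
G1 X-11.00 Y0.00 E3.1823

At z = 17.92 mm: the r=11 cylinder contributes a regular 12-gon of circumradius 11; the cube at (0, 14) is absent (z outside [0, 6]); the cube at (11, 8) is absent (z outside [6, 12]); After the difference (first − rest): none of the subtracted shapes is present at this height, so the r=11 cylinder is unchanged — 1 connected region. The outline is a single polygon with 12 vertices. Extrusion per mm of travel: 0.4 × 0.28 / (π × 0.875²) = 0.046564. Accumulating E over each segment gives final E = 3.1823.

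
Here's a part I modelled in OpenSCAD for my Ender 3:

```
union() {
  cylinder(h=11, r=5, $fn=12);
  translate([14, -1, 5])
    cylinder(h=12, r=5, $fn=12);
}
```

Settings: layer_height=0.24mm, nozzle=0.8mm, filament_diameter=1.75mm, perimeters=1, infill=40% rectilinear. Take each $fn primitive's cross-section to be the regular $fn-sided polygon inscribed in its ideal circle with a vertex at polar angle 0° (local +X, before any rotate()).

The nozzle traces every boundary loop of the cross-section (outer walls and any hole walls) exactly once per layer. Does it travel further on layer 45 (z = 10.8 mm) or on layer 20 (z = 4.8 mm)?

Layer 45 (z = 10.8): the r=5 cylinder contributes a regular 12-gon of circumradius 5 (perimeter = 2·12·5.000·sin(180°/12) = 31.06 mm); the r=5 cylinder at (14, -1) gives a regular 12-gon of circumradius 5 (constant along its height) (perimeter = 2·12·5.000·sin(180°/12) = 31.06 mm); Merging all regions: the 2 present regions are separate (no shared area or edge), so areas and boundary lengths simply add and each stays a separate island — boundary = 62.12 mm. So its perimeter = 62.12 mm. Layer 20 (z = 4.8): the r=5 cylinder gives a regular 12-gon of circumradius 5 (constant along its height) (perimeter = 2·12·5.000·sin(180°/12) = 31.06 mm); the cylinder at (14, -1) is not intersected at this z (z outside [5, 17]); Combining (union): only the r=5 cylinder is present, so the union is just that shape — boundary = 31.06 mm. So its perimeter = 31.06 mm. Layer 45 is larger (62.12 vs 31.06 mm).

layer 45 (z = 10.8 mm)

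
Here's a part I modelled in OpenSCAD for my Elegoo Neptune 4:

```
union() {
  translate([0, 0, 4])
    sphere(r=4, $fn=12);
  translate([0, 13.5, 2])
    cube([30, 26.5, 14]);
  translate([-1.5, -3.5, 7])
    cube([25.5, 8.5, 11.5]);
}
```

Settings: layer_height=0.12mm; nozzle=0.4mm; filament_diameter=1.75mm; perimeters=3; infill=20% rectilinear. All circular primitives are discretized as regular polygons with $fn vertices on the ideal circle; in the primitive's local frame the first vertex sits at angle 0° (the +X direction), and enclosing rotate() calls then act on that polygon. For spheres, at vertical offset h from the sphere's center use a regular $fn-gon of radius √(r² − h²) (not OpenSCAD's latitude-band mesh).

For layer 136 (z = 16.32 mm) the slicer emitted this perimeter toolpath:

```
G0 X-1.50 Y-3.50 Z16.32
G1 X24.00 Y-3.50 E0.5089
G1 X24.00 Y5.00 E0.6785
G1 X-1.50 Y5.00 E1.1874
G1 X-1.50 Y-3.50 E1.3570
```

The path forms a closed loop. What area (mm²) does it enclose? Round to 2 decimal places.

Apply the shoelace formula to the sequence of (X, Y) vertices; enclosed area = 216.75 mm².

216.75 mm²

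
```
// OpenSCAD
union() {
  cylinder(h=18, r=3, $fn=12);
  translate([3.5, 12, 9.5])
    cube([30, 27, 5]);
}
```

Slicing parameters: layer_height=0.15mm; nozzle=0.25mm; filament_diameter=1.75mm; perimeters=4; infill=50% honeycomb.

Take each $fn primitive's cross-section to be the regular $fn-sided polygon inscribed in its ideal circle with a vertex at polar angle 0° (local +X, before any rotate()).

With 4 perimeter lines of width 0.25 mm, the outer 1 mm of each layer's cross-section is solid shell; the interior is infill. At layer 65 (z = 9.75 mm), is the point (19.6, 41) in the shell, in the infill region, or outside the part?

At z = 9.75 mm: the cylinder: section is a regular 12-gon, circumradius r=3; the 30×27 cube at (3.5, 12) contributes its full rectangle; Taking the union: the 2 present regions are separate (no shared area or edge), so areas and boundary lengths simply add and each stays a separate island — 2 connected regions. Overall, the cross-section has 2 separate islands. The nearest boundary edge runs (3.50, 39.00)→(33.50, 39.00); distance from the point to it = 2.00 mm. The point is not inside any of the regions above, so it lies outside the cross-section (2.00 mm from the nearest boundary).

outside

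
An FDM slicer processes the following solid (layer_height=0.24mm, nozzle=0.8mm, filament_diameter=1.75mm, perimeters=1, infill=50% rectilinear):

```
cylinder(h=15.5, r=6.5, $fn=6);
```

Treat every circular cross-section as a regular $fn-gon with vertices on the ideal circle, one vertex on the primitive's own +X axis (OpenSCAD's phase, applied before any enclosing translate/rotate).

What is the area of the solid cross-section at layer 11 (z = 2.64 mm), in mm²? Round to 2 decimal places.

At z = 2.64 mm: the r=6.5 cylinder gives a regular 6-gon of circumradius 6.5 (constant along its height) (area = (6/2)·6.500²·sin(360°/6) = 109.77 mm²). Overall, the cross-section is a single solid region. Net area = 109.77 mm².

109.77 mm²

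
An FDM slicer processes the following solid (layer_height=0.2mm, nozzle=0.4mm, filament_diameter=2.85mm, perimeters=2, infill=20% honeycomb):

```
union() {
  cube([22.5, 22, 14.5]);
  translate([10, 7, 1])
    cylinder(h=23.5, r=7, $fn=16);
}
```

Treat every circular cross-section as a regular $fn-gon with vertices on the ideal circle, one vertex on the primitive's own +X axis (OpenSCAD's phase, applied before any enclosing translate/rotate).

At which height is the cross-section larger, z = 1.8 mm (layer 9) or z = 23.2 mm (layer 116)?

Layer 9 (z = 1.8): the cube is present — its section is the full 22.5×22 rectangle (area 495.00 mm²); the cylinder at (10, 7): section is a regular 16-gon, circumradius r=7 (area = (16/2)·7.000²·sin(360°/16) = 150.01 mm²); Combining (union): the r=7 cylinder at (10, 7) lies entirely inside the 22.5×22 cube, so the union is just the 22.5×22 cube — area = 495.00 mm². So its area = 495.00 mm². Layer 116 (z = 23.2): the cube is absent (z outside [0, 14.5]); the cylinder at (10, 7): section is a regular 16-gon, circumradius r=7 (area = (16/2)·7.000²·sin(360°/16) = 150.01 mm²); Combining (union): only the r=7 cylinder at (10, 7) is present, so the union is just that shape — area = 150.01 mm². So its area = 150.01 mm². Layer 9 is larger (495.00 vs 150.01 mm²).

layer 9 (z = 1.8 mm)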